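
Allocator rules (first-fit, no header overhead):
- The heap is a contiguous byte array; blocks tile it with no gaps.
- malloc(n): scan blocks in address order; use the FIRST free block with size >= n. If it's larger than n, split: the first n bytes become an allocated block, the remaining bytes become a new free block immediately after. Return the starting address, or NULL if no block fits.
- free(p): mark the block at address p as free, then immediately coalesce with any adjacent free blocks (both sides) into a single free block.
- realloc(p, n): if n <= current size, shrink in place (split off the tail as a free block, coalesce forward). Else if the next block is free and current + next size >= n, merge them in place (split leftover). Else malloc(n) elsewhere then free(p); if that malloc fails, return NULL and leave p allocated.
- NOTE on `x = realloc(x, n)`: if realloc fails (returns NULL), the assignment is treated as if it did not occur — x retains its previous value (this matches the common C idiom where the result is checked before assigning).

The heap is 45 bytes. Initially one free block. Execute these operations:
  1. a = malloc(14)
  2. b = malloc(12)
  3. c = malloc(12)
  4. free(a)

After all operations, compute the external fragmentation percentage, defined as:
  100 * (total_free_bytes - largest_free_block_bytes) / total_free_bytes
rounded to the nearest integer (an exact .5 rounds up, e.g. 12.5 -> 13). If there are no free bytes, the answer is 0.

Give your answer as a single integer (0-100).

Op 1: a = malloc(14) -> a = 0; heap: [0-13 ALLOC][14-44 FREE]
Op 2: b = malloc(12) -> b = 14; heap: [0-13 ALLOC][14-25 ALLOC][26-44 FREE]
Op 3: c = malloc(12) -> c = 26; heap: [0-13 ALLOC][14-25 ALLOC][26-37 ALLOC][38-44 FREE]
Op 4: free(a) -> (freed a); heap: [0-13 FREE][14-25 ALLOC][26-37 ALLOC][38-44 FREE]
Free blocks: [14 7] total_free=21 largest=14 -> 100*(21-14)/21 = 700/21 ≈ 33.333 -> rounds to 33

Answer: 33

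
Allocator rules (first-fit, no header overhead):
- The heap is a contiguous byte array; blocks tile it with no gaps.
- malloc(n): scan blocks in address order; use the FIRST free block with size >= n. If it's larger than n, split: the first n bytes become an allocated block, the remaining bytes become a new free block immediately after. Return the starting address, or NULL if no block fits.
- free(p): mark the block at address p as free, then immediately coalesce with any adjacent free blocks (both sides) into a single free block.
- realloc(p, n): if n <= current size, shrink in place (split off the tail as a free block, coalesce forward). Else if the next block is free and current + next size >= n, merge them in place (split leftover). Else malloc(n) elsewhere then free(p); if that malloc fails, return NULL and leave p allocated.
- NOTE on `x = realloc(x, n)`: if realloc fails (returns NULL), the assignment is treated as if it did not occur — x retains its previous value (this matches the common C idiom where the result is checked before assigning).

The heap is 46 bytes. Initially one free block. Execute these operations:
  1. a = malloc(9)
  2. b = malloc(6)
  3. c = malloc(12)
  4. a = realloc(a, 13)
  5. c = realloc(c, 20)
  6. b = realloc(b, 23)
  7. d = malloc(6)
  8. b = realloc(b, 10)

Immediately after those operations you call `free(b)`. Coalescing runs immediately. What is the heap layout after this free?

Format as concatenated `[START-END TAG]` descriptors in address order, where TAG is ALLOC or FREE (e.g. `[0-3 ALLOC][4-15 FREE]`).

Answer: [0-5 ALLOC][6-14 FREE][15-26 ALLOC][27-39 ALLOC][40-45 FREE]

Derivation:
Op 1: a = malloc(9) -> a = 0; heap: [0-8 ALLOC][9-45 FREE]
Op 2: b = malloc(6) -> b = 9; heap: [0-8 ALLOC][9-14 ALLOC][15-45 FREE]
Op 3: c = malloc(12) -> c = 15; heap: [0-8 ALLOC][9-14 ALLOC][15-26 ALLOC][27-45 FREE]
Op 4: a = realloc(a, 13) -> a = 27; heap: [0-8 FREE][9-14 ALLOC][15-26 ALLOC][27-39 ALLOC][40-45 FREE]
Op 5: c = realloc(c, 20) -> NULL (c unchanged); heap: [0-8 FREE][9-14 ALLOC][15-26 ALLOC][27-39 ALLOC][40-45 FREE]
Op 6: b = realloc(b, 23) -> NULL (b unchanged); heap: [0-8 FREE][9-14 ALLOC][15-26 ALLOC][27-39 ALLOC][40-45 FREE]
Op 7: d = malloc(6) -> d = 0; heap: [0-5 ALLOC][6-8 FREE][9-14 ALLOC][15-26 ALLOC][27-39 ALLOC][40-45 FREE]
Op 8: b = realloc(b, 10) -> NULL (b unchanged); heap: [0-5 ALLOC][6-8 FREE][9-14 ALLOC][15-26 ALLOC][27-39 ALLOC][40-45 FREE]
free(b): b = 9 -> block [9-14 ALLOC]; mark free, coalesce with adjacent free neighbors -> [0-5 ALLOC][6-14 FREE][15-26 ALLOC][27-39 ALLOC][40-45 FREE]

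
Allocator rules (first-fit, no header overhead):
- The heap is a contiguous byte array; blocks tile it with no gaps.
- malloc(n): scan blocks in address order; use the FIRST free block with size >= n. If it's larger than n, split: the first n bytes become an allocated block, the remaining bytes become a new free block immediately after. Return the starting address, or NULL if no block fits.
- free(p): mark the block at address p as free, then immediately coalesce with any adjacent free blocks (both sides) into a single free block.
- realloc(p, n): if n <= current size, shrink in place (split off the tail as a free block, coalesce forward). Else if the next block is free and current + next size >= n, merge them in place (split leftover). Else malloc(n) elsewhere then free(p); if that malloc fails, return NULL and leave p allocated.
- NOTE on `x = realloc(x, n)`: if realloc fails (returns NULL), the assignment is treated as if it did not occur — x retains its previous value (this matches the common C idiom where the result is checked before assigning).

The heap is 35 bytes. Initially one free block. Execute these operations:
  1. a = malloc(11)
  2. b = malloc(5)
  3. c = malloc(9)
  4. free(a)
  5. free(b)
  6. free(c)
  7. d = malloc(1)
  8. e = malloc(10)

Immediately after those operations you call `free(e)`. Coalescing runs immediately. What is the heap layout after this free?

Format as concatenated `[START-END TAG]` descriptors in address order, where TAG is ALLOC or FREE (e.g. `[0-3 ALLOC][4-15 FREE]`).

Answer: [0-0 ALLOC][1-34 FREE]

Derivation:
Op 1: a = malloc(11) -> a = 0; heap: [0-10 ALLOC][11-34 FREE]
Op 2: b = malloc(5) -> b = 11; heap: [0-10 ALLOC][11-15 ALLOC][16-34 FREE]
Op 3: c = malloc(9) -> c = 16; heap: [0-10 ALLOC][11-15 ALLOC][16-24 ALLOC][25-34 FREE]
Op 4: free(a) -> (freed a); heap: [0-10 FREE][11-15 ALLOC][16-24 ALLOC][25-34 FREE]
Op 5: free(b) -> (freed b); heap: [0-15 FREE][16-24 ALLOC][25-34 FREE]
Op 6: free(c) -> (freed c); heap: [0-34 FREE]
Op 7: d = malloc(1) -> d = 0; heap: [0-0 ALLOC][1-34 FREE]
Op 8: e = malloc(10) -> e = 1; heap: [0-0 ALLOC][1-10 ALLOC][11-34 FREE]
free(e): e = 1 -> block [1-10 ALLOC]; mark free, coalesce with adjacent free neighbors -> [0-0 ALLOC][1-34 FREE]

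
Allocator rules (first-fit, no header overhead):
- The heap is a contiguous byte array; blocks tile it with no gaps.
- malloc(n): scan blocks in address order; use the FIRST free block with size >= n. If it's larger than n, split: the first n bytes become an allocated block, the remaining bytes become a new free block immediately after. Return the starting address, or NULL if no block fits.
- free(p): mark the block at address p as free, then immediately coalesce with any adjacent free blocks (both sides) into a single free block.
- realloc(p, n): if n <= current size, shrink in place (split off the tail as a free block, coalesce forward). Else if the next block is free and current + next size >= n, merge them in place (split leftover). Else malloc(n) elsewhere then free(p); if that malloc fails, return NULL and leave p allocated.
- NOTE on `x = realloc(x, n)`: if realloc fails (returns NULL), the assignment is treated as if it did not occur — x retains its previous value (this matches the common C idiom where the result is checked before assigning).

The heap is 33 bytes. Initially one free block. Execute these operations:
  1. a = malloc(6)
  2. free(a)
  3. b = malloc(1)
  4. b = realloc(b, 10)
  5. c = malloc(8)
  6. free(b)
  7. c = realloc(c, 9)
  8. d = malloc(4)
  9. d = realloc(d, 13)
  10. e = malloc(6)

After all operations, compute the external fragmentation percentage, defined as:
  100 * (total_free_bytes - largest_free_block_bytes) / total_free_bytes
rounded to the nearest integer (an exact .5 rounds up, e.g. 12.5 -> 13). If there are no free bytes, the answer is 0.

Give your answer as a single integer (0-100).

Op 1: a = malloc(6) -> a = 0; heap: [0-5 ALLOC][6-32 FREE]
Op 2: free(a) -> (freed a); heap: [0-32 FREE]
Op 3: b = malloc(1) -> b = 0; heap: [0-0 ALLOC][1-32 FREE]
Op 4: b = realloc(b, 10) -> b = 0; heap: [0-9 ALLOC][10-32 FREE]
Op 5: c = malloc(8) -> c = 10; heap: [0-9 ALLOC][10-17 ALLOC][18-32 FREE]
Op 6: free(b) -> (freed b); heap: [0-9 FREE][10-17 ALLOC][18-32 FREE]
Op 7: c = realloc(c, 9) -> c = 10; heap: [0-9 FREE][10-18 ALLOC][19-32 FREE]
Op 8: d = malloc(4) -> d = 0; heap: [0-3 ALLOC][4-9 FREE][10-18 ALLOC][19-32 FREE]
Op 9: d = realloc(d, 13) -> d = 19; heap: [0-9 FREE][10-18 ALLOC][19-31 ALLOC][32-32 FREE]
Op 10: e = malloc(6) -> e = 0; heap: [0-5 ALLOC][6-9 FREE][10-18 ALLOC][19-31 ALLOC][32-32 FREE]
Free blocks: [4 1] total_free=5 largest=4 -> 100*(5-4)/5 = 100/5 = 20

Answer: 20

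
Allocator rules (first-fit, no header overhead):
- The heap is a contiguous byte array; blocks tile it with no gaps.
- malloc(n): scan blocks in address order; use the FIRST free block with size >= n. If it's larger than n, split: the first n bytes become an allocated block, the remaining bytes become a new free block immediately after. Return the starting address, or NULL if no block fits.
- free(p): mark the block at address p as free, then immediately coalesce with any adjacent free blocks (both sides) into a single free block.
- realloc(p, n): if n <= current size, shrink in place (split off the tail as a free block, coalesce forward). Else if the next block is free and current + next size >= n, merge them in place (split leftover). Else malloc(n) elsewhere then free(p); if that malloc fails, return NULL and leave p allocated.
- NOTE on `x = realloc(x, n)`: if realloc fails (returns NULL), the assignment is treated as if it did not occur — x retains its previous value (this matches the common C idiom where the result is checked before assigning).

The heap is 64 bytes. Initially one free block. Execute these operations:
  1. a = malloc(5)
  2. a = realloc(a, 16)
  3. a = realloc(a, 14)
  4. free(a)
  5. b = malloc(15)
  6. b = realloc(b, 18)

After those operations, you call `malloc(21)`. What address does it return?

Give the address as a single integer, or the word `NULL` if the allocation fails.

Op 1: a = malloc(5) -> a = 0; heap: [0-4 ALLOC][5-63 FREE]
Op 2: a = realloc(a, 16) -> a = 0; heap: [0-15 ALLOC][16-63 FREE]
Op 3: a = realloc(a, 14) -> a = 0; heap: [0-13 ALLOC][14-63 FREE]
Op 4: free(a) -> (freed a); heap: [0-63 FREE]
Op 5: b = malloc(15) -> b = 0; heap: [0-14 ALLOC][15-63 FREE]
Op 6: b = realloc(b, 18) -> b = 0; heap: [0-17 ALLOC][18-63 FREE]
malloc(21): first-fit scan over [0-17 ALLOC][18-63 FREE] -> 18

Answer: 18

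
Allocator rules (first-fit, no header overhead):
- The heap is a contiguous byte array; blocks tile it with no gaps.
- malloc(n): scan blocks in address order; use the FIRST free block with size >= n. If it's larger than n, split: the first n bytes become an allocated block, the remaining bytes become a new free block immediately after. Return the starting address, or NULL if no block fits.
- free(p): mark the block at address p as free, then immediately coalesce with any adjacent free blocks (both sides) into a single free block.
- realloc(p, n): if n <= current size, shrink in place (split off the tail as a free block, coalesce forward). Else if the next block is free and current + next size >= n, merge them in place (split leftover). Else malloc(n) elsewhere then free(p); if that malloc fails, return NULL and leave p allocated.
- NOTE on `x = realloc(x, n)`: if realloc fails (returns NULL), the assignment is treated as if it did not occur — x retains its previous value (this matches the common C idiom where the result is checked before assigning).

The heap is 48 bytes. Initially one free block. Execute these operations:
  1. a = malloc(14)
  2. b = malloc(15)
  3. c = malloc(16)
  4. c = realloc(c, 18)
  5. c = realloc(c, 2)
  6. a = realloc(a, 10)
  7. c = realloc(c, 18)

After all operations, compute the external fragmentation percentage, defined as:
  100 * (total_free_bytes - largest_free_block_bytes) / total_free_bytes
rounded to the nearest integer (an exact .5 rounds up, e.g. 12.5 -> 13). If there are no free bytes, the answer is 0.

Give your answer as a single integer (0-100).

Op 1: a = malloc(14) -> a = 0; heap: [0-13 ALLOC][14-47 FREE]
Op 2: b = malloc(15) -> b = 14; heap: [0-13 ALLOC][14-28 ALLOC][29-47 FREE]
Op 3: c = malloc(16) -> c = 29; heap: [0-13 ALLOC][14-28 ALLOC][29-44 ALLOC][45-47 FREE]
Op 4: c = realloc(c, 18) -> c = 29; heap: [0-13 ALLOC][14-28 ALLOC][29-46 ALLOC][47-47 FREE]
Op 5: c = realloc(c, 2) -> c = 29; heap: [0-13 ALLOC][14-28 ALLOC][29-30 ALLOC][31-47 FREE]
Op 6: a = realloc(a, 10) -> a = 0; heap: [0-9 ALLOC][10-13 FREE][14-28 ALLOC][29-30 ALLOC][31-47 FREE]
Op 7: c = realloc(c, 18) -> c = 29; heap: [0-9 ALLOC][10-13 FREE][14-28 ALLOC][29-46 ALLOC][47-47 FREE]
Free blocks: [4 1] total_free=5 largest=4 -> 100*(5-4)/5 = 100/5 = 20

Answer: 20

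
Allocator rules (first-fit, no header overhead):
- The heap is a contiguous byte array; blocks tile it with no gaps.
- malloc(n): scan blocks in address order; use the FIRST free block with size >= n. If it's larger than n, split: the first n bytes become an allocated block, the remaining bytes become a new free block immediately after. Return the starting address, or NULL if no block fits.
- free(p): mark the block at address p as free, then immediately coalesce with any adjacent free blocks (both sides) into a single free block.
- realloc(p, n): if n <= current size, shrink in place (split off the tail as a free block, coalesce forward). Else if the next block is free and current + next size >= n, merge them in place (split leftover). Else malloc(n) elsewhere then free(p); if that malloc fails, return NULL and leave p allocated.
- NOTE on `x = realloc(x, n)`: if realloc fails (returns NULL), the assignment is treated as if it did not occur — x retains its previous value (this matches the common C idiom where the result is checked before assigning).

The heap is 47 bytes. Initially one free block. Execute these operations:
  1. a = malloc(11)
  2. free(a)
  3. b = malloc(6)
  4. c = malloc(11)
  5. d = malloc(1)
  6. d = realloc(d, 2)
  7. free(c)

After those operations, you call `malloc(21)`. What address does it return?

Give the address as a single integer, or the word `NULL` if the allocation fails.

Answer: 19

Derivation:
Op 1: a = malloc(11) -> a = 0; heap: [0-10 ALLOC][11-46 FREE]
Op 2: free(a) -> (freed a); heap: [0-46 FREE]
Op 3: b = malloc(6) -> b = 0; heap: [0-5 ALLOC][6-46 FREE]
Op 4: c = malloc(11) -> c = 6; heap: [0-5 ALLOC][6-16 ALLOC][17-46 FREE]
Op 5: d = malloc(1) -> d = 17; heap: [0-5 ALLOC][6-16 ALLOC][17-17 ALLOC][18-46 FREE]
Op 6: d = realloc(d, 2) -> d = 17; heap: [0-5 ALLOC][6-16 ALLOC][17-18 ALLOC][19-46 FREE]
Op 7: free(c) -> (freed c); heap: [0-5 ALLOC][6-16 FREE][17-18 ALLOC][19-46 FREE]
malloc(21): first-fit scan over [0-5 ALLOC][6-16 FREE][17-18 ALLOC][19-46 FREE] -> 19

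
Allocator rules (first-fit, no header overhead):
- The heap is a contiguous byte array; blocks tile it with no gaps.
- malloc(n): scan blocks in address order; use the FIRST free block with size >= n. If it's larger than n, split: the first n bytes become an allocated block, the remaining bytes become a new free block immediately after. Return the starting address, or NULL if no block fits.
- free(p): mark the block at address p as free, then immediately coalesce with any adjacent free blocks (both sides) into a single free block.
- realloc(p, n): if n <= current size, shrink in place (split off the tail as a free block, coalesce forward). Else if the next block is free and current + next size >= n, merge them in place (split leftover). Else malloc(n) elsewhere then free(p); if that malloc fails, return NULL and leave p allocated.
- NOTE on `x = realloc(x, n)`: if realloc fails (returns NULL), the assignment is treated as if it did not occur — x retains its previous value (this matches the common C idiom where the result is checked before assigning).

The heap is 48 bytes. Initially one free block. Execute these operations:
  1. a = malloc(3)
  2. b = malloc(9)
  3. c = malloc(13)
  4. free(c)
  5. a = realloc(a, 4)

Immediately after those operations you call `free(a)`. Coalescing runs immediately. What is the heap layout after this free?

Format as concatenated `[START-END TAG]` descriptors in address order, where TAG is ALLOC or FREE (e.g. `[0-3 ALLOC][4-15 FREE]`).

Op 1: a = malloc(3) -> a = 0; heap: [0-2 ALLOC][3-47 FREE]
Op 2: b = malloc(9) -> b = 3; heap: [0-2 ALLOC][3-11 ALLOC][12-47 FREE]
Op 3: c = malloc(13) -> c = 12; heap: [0-2 ALLOC][3-11 ALLOC][12-24 ALLOC][25-47 FREE]
Op 4: free(c) -> (freed c); heap: [0-2 ALLOC][3-11 ALLOC][12-47 FREE]
Op 5: a = realloc(a, 4) -> a = 12; heap: [0-2 FREE][3-11 ALLOC][12-15 ALLOC][16-47 FREE]
free(a): a = 12 -> block [12-15 ALLOC]; mark free, coalesce with adjacent free neighbors -> [0-2 FREE][3-11 ALLOC][12-47 FREE]

Answer: [0-2 FREE][3-11 ALLOC][12-47 FREE]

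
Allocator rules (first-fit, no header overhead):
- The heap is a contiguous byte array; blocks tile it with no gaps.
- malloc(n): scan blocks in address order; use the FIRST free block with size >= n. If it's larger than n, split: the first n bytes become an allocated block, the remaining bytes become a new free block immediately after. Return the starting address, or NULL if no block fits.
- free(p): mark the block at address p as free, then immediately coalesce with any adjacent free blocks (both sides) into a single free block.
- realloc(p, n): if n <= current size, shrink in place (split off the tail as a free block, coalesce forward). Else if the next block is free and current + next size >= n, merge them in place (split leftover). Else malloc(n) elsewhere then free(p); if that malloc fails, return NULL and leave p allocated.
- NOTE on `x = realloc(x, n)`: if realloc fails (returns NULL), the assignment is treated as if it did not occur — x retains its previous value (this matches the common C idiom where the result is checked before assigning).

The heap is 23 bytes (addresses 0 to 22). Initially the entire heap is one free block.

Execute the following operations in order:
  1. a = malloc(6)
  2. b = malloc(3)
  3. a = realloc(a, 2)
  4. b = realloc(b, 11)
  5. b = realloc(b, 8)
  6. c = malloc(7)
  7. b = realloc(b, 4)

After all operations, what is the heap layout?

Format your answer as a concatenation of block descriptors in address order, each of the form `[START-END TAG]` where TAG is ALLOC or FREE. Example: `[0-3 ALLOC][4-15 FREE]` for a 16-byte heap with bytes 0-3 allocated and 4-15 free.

Op 1: a = malloc(6) -> a = 0; heap: [0-5 ALLOC][6-22 FREE]
Op 2: b = malloc(3) -> b = 6; heap: [0-5 ALLOC][6-8 ALLOC][9-22 FREE]
Op 3: a = realloc(a, 2) -> a = 0; heap: [0-1 ALLOC][2-5 FREE][6-8 ALLOC][9-22 FREE]
Op 4: b = realloc(b, 11) -> b = 6; heap: [0-1 ALLOC][2-5 FREE][6-16 ALLOC][17-22 FREE]
Op 5: b = realloc(b, 8) -> b = 6; heap: [0-1 ALLOC][2-5 FREE][6-13 ALLOC][14-22 FREE]
Op 6: c = malloc(7) -> c = 14; heap: [0-1 ALLOC][2-5 FREE][6-13 ALLOC][14-20 ALLOC][21-22 FREE]
Op 7: b = realloc(b, 4) -> b = 6; heap: [0-1 ALLOC][2-5 FREE][6-9 ALLOC][10-13 FREE][14-20 ALLOC][21-22 FREE]

Answer: [0-1 ALLOC][2-5 FREE][6-9 ALLOC][10-13 FREE][14-20 ALLOC][21-22 FREE]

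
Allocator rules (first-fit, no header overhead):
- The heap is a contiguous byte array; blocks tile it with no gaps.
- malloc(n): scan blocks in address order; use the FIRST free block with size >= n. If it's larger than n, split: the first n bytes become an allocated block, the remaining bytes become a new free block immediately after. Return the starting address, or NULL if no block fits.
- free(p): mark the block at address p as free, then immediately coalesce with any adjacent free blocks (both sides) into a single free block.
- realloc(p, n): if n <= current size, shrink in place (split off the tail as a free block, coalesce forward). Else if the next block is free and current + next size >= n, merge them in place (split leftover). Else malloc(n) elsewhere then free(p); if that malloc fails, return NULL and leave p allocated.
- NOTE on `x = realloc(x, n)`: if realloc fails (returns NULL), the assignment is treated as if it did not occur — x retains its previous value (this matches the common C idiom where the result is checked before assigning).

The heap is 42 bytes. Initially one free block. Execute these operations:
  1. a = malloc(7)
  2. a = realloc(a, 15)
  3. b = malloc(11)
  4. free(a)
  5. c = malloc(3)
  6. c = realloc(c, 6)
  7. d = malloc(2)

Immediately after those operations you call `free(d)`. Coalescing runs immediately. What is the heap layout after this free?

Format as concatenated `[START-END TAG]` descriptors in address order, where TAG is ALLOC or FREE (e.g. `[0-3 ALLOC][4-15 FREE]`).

Op 1: a = malloc(7) -> a = 0; heap: [0-6 ALLOC][7-41 FREE]
Op 2: a = realloc(a, 15) -> a = 0; heap: [0-14 ALLOC][15-41 FREE]
Op 3: b = malloc(11) -> b = 15; heap: [0-14 ALLOC][15-25 ALLOC][26-41 FREE]
Op 4: free(a) -> (freed a); heap: [0-14 FREE][15-25 ALLOC][26-41 FREE]
Op 5: c = malloc(3) -> c = 0; heap: [0-2 ALLOC][3-14 FREE][15-25 ALLOC][26-41 FREE]
Op 6: c = realloc(c, 6) -> c = 0; heap: [0-5 ALLOC][6-14 FREE][15-25 ALLOC][26-41 FREE]
Op 7: d = malloc(2) -> d = 6; heap: [0-5 ALLOC][6-7 ALLOC][8-14 FREE][15-25 ALLOC][26-41 FREE]
free(d): d = 6 -> block [6-7 ALLOC]; mark free, coalesce with adjacent free neighbors -> [0-5 ALLOC][6-14 FREE][15-25 ALLOC][26-41 FREE]

Answer: [0-5 ALLOC][6-14 FREE][15-25 ALLOC][26-41 FREE]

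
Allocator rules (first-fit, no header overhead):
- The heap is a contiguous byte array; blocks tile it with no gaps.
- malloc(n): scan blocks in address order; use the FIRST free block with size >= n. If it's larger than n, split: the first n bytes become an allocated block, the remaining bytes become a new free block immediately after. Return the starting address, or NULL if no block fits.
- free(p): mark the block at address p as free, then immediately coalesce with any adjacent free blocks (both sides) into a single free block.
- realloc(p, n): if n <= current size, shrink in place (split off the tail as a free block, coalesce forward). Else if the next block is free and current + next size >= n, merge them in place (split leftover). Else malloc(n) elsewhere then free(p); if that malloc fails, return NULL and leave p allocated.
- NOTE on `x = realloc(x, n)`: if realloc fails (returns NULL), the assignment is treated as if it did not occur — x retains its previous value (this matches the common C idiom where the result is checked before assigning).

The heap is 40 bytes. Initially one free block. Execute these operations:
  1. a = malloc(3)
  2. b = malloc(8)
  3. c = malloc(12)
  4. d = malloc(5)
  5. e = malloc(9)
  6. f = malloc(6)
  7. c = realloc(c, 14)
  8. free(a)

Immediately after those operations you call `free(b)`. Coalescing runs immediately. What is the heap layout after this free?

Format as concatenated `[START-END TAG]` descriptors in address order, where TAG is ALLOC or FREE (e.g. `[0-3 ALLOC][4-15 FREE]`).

Op 1: a = malloc(3) -> a = 0; heap: [0-2 ALLOC][3-39 FREE]
Op 2: b = malloc(8) -> b = 3; heap: [0-2 ALLOC][3-10 ALLOC][11-39 FREE]
Op 3: c = malloc(12) -> c = 11; heap: [0-2 ALLOC][3-10 ALLOC][11-22 ALLOC][23-39 FREE]
Op 4: d = malloc(5) -> d = 23; heap: [0-2 ALLOC][3-10 ALLOC][11-22 ALLOC][23-27 ALLOC][28-39 FREE]
Op 5: e = malloc(9) -> e = 28; heap: [0-2 ALLOC][3-10 ALLOC][11-22 ALLOC][23-27 ALLOC][28-36 ALLOC][37-39 FREE]
Op 6: f = malloc(6) -> f = NULL; heap: [0-2 ALLOC][3-10 ALLOC][11-22 ALLOC][23-27 ALLOC][28-36 ALLOC][37-39 FREE]
Op 7: c = realloc(c, 14) -> NULL (c unchanged); heap: [0-2 ALLOC][3-10 ALLOC][11-22 ALLOC][23-27 ALLOC][28-36 ALLOC][37-39 FREE]
Op 8: free(a) -> (freed a); heap: [0-2 FREE][3-10 ALLOC][11-22 ALLOC][23-27 ALLOC][28-36 ALLOC][37-39 FREE]
free(b): b = 3 -> block [3-10 ALLOC]; mark free, coalesce with adjacent free neighbors -> [0-10 FREE][11-22 ALLOC][23-27 ALLOC][28-36 ALLOC][37-39 FREE]

Answer: [0-10 FREE][11-22 ALLOC][23-27 ALLOC][28-36 ALLOC][37-39 FREE]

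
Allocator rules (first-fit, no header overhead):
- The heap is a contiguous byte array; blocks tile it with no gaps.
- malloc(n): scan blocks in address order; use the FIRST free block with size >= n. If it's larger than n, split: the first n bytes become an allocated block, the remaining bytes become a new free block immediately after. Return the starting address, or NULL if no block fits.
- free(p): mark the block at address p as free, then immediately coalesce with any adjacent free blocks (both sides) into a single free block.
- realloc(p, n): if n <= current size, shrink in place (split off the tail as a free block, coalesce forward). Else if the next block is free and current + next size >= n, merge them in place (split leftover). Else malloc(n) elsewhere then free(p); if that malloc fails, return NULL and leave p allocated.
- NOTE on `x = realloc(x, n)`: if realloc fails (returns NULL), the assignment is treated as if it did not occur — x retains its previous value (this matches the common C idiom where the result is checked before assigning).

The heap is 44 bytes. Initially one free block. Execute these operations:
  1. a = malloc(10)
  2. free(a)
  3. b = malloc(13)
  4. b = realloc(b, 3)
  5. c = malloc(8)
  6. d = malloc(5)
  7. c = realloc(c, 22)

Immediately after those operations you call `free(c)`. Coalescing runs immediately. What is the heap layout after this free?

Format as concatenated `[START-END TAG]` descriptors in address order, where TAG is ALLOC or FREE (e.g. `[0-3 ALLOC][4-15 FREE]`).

Answer: [0-2 ALLOC][3-10 FREE][11-15 ALLOC][16-43 FREE]

Derivation:
Op 1: a = malloc(10) -> a = 0; heap: [0-9 ALLOC][10-43 FREE]
Op 2: free(a) -> (freed a); heap: [0-43 FREE]
Op 3: b = malloc(13) -> b = 0; heap: [0-12 ALLOC][13-43 FREE]
Op 4: b = realloc(b, 3) -> b = 0; heap: [0-2 ALLOC][3-43 FREE]
Op 5: c = malloc(8) -> c = 3; heap: [0-2 ALLOC][3-10 ALLOC][11-43 FREE]
Op 6: d = malloc(5) -> d = 11; heap: [0-2 ALLOC][3-10 ALLOC][11-15 ALLOC][16-43 FREE]
Op 7: c = realloc(c, 22) -> c = 16; heap: [0-2 ALLOC][3-10 FREE][11-15 ALLOC][16-37 ALLOC][38-43 FREE]
free(c): c = 16 -> block [16-37 ALLOC]; mark free, coalesce with adjacent free neighbors -> [0-2 ALLOC][3-10 FREE][11-15 ALLOC][16-43 FREE]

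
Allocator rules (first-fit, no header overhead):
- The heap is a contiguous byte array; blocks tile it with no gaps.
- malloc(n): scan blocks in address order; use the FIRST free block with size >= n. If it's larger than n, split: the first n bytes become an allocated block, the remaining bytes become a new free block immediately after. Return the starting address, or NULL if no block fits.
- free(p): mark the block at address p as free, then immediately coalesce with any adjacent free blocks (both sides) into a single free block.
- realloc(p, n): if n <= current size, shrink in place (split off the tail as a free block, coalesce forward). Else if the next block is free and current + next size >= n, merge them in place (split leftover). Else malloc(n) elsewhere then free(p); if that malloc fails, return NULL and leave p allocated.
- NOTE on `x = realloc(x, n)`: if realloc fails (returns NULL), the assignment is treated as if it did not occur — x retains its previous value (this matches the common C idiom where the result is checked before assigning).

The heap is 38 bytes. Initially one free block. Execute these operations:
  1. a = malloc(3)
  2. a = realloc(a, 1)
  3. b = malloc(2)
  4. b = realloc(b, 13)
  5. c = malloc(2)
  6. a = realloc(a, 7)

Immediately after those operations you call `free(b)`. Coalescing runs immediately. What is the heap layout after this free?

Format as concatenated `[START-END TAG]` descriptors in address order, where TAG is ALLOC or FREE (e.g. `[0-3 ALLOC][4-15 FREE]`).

Op 1: a = malloc(3) -> a = 0; heap: [0-2 ALLOC][3-37 FREE]
Op 2: a = realloc(a, 1) -> a = 0; heap: [0-0 ALLOC][1-37 FREE]
Op 3: b = malloc(2) -> b = 1; heap: [0-0 ALLOC][1-2 ALLOC][3-37 FREE]
Op 4: b = realloc(b, 13) -> b = 1; heap: [0-0 ALLOC][1-13 ALLOC][14-37 FREE]
Op 5: c = malloc(2) -> c = 14; heap: [0-0 ALLOC][1-13 ALLOC][14-15 ALLOC][16-37 FREE]
Op 6: a = realloc(a, 7) -> a = 16; heap: [0-0 FREE][1-13 ALLOC][14-15 ALLOC][16-22 ALLOC][23-37 FREE]
free(b): b = 1 -> block [1-13 ALLOC]; mark free, coalesce with adjacent free neighbors -> [0-13 FREE][14-15 ALLOC][16-22 ALLOC][23-37 FREE]

Answer: [0-13 FREE][14-15 ALLOC][16-22 ALLOC][23-37 FREE]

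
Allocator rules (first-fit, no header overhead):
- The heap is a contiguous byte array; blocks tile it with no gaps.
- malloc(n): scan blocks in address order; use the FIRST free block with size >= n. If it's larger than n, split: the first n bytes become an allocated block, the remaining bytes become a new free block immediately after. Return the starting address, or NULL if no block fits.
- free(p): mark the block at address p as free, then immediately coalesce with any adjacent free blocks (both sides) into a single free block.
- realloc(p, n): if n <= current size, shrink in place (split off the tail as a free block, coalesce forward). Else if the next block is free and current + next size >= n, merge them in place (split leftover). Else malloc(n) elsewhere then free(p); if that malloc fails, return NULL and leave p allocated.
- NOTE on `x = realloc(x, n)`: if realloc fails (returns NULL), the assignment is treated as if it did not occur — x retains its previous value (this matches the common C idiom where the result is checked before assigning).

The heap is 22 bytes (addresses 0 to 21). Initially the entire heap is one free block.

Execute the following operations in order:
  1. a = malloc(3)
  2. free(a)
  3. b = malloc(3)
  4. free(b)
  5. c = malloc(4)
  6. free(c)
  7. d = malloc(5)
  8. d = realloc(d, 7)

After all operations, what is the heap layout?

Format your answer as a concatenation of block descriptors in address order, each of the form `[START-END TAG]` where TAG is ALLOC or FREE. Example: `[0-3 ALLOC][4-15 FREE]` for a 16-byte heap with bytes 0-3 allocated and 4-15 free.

Op 1: a = malloc(3) -> a = 0; heap: [0-2 ALLOC][3-21 FREE]
Op 2: free(a) -> (freed a); heap: [0-21 FREE]
Op 3: b = malloc(3) -> b = 0; heap: [0-2 ALLOC][3-21 FREE]
Op 4: free(b) -> (freed b); heap: [0-21 FREE]
Op 5: c = malloc(4) -> c = 0; heap: [0-3 ALLOC][4-21 FREE]
Op 6: free(c) -> (freed c); heap: [0-21 FREE]
Op 7: d = malloc(5) -> d = 0; heap: [0-4 ALLOC][5-21 FREE]
Op 8: d = realloc(d, 7) -> d = 0; heap: [0-6 ALLOC][7-21 FREE]

Answer: [0-6 ALLOC][7-21 FREE]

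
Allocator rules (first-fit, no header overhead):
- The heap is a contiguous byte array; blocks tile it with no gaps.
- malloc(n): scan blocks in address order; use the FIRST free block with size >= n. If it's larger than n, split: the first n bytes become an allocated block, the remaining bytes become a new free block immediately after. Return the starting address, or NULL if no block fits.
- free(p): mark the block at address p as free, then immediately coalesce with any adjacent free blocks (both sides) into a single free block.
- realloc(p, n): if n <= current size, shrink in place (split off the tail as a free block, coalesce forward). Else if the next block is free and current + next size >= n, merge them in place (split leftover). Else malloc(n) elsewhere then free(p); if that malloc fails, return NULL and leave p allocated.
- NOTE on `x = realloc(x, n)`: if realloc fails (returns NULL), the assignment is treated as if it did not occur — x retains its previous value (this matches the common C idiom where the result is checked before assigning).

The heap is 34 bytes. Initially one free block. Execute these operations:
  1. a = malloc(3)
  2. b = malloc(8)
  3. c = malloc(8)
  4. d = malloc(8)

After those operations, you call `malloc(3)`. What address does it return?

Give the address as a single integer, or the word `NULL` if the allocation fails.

Op 1: a = malloc(3) -> a = 0; heap: [0-2 ALLOC][3-33 FREE]
Op 2: b = malloc(8) -> b = 3; heap: [0-2 ALLOC][3-10 ALLOC][11-33 FREE]
Op 3: c = malloc(8) -> c = 11; heap: [0-2 ALLOC][3-10 ALLOC][11-18 ALLOC][19-33 FREE]
Op 4: d = malloc(8) -> d = 19; heap: [0-2 ALLOC][3-10 ALLOC][11-18 ALLOC][19-26 ALLOC][27-33 FREE]
malloc(3): first-fit scan over [0-2 ALLOC][3-10 ALLOC][11-18 ALLOC][19-26 ALLOC][27-33 FREE] -> 27

Answer: 27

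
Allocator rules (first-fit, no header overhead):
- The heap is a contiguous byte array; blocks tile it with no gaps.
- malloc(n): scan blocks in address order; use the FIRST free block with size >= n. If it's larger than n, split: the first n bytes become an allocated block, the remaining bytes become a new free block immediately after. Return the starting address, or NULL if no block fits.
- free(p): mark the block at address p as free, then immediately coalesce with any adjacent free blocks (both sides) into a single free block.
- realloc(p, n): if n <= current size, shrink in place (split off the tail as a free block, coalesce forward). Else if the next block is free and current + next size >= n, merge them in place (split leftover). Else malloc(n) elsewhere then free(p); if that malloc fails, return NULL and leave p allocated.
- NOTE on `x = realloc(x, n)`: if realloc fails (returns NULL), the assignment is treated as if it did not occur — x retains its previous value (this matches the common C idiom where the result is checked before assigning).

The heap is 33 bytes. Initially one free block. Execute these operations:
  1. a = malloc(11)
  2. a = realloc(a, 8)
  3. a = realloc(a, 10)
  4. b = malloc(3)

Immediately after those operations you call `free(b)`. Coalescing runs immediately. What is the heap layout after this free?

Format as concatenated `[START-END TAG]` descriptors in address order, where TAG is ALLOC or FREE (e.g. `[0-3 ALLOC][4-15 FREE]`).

Op 1: a = malloc(11) -> a = 0; heap: [0-10 ALLOC][11-32 FREE]
Op 2: a = realloc(a, 8) -> a = 0; heap: [0-7 ALLOC][8-32 FREE]
Op 3: a = realloc(a, 10) -> a = 0; heap: [0-9 ALLOC][10-32 FREE]
Op 4: b = malloc(3) -> b = 10; heap: [0-9 ALLOC][10-12 ALLOC][13-32 FREE]
free(b): b = 10 -> block [10-12 ALLOC]; mark free, coalesce with adjacent free neighbors -> [0-9 ALLOC][10-32 FREE]

Answer: [0-9 ALLOC][10-32 FREE]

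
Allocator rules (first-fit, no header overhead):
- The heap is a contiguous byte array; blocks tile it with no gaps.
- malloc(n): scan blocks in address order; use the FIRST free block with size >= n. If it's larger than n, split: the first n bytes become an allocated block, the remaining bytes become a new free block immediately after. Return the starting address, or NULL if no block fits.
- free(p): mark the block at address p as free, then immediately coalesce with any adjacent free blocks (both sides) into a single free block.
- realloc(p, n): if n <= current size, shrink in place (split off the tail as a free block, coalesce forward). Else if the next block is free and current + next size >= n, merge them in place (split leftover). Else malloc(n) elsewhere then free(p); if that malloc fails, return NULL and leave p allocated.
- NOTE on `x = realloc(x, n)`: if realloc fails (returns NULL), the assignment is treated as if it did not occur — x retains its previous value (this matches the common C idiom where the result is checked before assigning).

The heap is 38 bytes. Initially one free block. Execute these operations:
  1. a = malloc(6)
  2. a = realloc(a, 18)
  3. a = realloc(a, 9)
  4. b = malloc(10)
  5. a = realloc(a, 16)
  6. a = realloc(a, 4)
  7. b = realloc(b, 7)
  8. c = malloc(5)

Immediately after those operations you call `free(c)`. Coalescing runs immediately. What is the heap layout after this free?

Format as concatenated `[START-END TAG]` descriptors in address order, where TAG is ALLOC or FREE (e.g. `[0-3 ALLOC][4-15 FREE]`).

Op 1: a = malloc(6) -> a = 0; heap: [0-5 ALLOC][6-37 FREE]
Op 2: a = realloc(a, 18) -> a = 0; heap: [0-17 ALLOC][18-37 FREE]
Op 3: a = realloc(a, 9) -> a = 0; heap: [0-8 ALLOC][9-37 FREE]
Op 4: b = malloc(10) -> b = 9; heap: [0-8 ALLOC][9-18 ALLOC][19-37 FREE]
Op 5: a = realloc(a, 16) -> a = 19; heap: [0-8 FREE][9-18 ALLOC][19-34 ALLOC][35-37 FREE]
Op 6: a = realloc(a, 4) -> a = 19; heap: [0-8 FREE][9-18 ALLOC][19-22 ALLOC][23-37 FREE]
Op 7: b = realloc(b, 7) -> b = 9; heap: [0-8 FREE][9-15 ALLOC][16-18 FREE][19-22 ALLOC][23-37 FREE]
Op 8: c = malloc(5) -> c = 0; heap: [0-4 ALLOC][5-8 FREE][9-15 ALLOC][16-18 FREE][19-22 ALLOC][23-37 FREE]
free(c): c = 0 -> block [0-4 ALLOC]; mark free, coalesce with adjacent free neighbors -> [0-8 FREE][9-15 ALLOC][16-18 FREE][19-22 ALLOC][23-37 FREE]

Answer: [0-8 FREE][9-15 ALLOC][16-18 FREE][19-22 ALLOC][23-37 FREE]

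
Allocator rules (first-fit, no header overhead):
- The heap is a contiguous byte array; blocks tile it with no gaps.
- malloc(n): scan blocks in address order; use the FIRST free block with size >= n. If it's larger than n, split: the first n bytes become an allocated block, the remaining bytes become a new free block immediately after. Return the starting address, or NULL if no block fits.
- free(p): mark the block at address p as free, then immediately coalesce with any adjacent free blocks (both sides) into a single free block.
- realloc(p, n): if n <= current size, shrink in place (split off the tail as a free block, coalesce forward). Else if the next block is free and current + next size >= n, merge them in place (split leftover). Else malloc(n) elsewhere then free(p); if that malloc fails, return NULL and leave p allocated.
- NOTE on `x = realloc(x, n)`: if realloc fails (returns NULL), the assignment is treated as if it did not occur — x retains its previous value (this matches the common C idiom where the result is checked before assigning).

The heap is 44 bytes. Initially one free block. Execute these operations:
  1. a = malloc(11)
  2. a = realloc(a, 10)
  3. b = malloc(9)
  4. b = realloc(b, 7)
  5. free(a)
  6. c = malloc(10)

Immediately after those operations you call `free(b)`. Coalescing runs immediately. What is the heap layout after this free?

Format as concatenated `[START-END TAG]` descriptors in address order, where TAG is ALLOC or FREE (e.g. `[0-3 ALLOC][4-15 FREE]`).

Op 1: a = malloc(11) -> a = 0; heap: [0-10 ALLOC][11-43 FREE]
Op 2: a = realloc(a, 10) -> a = 0; heap: [0-9 ALLOC][10-43 FREE]
Op 3: b = malloc(9) -> b = 10; heap: [0-9 ALLOC][10-18 ALLOC][19-43 FREE]
Op 4: b = realloc(b, 7) -> b = 10; heap: [0-9 ALLOC][10-16 ALLOC][17-43 FREE]
Op 5: free(a) -> (freed a); heap: [0-9 FREE][10-16 ALLOC][17-43 FREE]
Op 6: c = malloc(10) -> c = 0; heap: [0-9 ALLOC][10-16 ALLOC][17-43 FREE]
free(b): b = 10 -> block [10-16 ALLOC]; mark free, coalesce with adjacent free neighbors -> [0-9 ALLOC][10-43 FREE]

Answer: [0-9 ALLOC][10-43 FREE]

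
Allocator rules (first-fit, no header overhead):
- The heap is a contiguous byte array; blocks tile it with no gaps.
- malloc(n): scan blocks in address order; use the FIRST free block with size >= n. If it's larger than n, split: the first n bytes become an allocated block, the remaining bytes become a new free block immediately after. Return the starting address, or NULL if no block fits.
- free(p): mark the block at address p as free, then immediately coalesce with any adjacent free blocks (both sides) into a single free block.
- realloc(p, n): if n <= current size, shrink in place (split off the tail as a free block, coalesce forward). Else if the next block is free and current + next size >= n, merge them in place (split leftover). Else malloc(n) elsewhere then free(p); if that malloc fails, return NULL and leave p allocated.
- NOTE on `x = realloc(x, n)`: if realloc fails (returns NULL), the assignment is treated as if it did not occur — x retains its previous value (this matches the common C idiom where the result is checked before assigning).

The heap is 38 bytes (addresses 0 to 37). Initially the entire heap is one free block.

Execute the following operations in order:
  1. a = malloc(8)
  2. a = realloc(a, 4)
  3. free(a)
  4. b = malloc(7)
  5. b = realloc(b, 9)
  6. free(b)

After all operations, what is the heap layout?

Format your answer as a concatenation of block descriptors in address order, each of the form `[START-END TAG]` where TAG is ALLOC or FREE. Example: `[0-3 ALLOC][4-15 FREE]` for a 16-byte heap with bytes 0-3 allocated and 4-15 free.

Answer: [0-37 FREE]

Derivation:
Op 1: a = malloc(8) -> a = 0; heap: [0-7 ALLOC][8-37 FREE]
Op 2: a = realloc(a, 4) -> a = 0; heap: [0-3 ALLOC][4-37 FREE]
Op 3: free(a) -> (freed a); heap: [0-37 FREE]
Op 4: b = malloc(7) -> b = 0; heap: [0-6 ALLOC][7-37 FREE]
Op 5: b = realloc(b, 9) -> b = 0; heap: [0-8 ALLOC][9-37 FREE]
Op 6: free(b) -> (freed b); heap: [0-37 FREE]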